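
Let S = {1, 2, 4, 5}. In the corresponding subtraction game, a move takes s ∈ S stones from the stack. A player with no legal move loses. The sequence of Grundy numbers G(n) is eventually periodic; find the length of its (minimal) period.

G(0) = 0
G(1) = mex{0} = 1
G(2) = mex{1,0} = 2
G(3) = mex{2,1} = 0
G(4) = mex{0,2,0} = 1
G(5) = mex{1,0,1,0} = 2
G(6) = mex{2,1,2,1} = 0
G(7) = mex{0,2,0,2} = 1
G(8) = mex{1,0,1,0} = 2
G(9) = mex{2,1,2,1} = 0
G(10) = mex{0,2,0,2} = 1
G(11) = mex{1,0,1,0} = 2
G(12) = mex{2,1,2,1} = 0
G(13) = mex{0,2,0,2} = 1
G(14) = mex{1,0,1,0} = 2
G(n+3) = G(n) holds for n = 0,…,4 (a full window of length max(S) = 5), so the sequence is purely periodic with period 3.

3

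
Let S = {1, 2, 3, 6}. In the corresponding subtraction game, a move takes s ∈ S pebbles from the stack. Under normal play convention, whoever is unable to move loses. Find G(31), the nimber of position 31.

3

n :  0  1  2  3  4  5  6  7  8  9 10 11 12 13 14 15 16 17 18 19 20 21 22 23 24 25 26 27 28 29 30 31
G :  0  1  2  3  0  1  2  3  0  1  2  3  0  1  2  3  0  1  2  3  0  1  2  3  0  1  2  3  0  1  2  3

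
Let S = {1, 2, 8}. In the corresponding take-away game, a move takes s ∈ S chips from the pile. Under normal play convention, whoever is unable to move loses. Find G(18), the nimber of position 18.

0

n :  0  1  2  3  4  5  6  7  8  9 10 11 12 13 14 15 16 17 18
G :  0  1  2  0  1  2  0  1  2  0  1  2  0  1  2  0  1  2  0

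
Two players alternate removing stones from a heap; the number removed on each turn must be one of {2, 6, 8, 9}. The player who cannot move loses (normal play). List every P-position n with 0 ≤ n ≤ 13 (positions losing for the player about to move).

n :  0  1  2  3  4  5  6  7  8  9 10 11 12 13
G :  0  0  1  1  0  0  1  1  2  2  3  3  2  2
P-positions are exactly the n with G(n) = 0.

0, 1, 4, 5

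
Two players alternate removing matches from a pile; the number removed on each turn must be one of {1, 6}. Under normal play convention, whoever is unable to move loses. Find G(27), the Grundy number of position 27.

G(0) = 0
G(1) = mex{0} = 1
G(2) = mex{1} = 0
G(3) = mex{0} = 1
G(4) = mex{1} = 0
G(5) = mex{0} = 1
G(6) = mex{1,0} = 2
G(7) = mex{2,1} = 0
G(8) = mex{0,0} = 1
G(9) = mex{1,1} = 0
G(10) = mex{0,0} = 1
G(11) = mex{1,1} = 0
G(12) = mex{0,2} = 1
G(13) = mex{1,0} = 2
G(14) = mex{2,1} = 0
G(15) = mex{0,0} = 1
G(16) = mex{1,1} = 0
G(17) = mex{0,0} = 1
G(18) = mex{1,1} = 0
G(19) = mex{0,2} = 1
G(20) = mex{1,0} = 2
G(21) = mex{2,1} = 0
G(22) = mex{0,0} = 1
G(23) = mex{1,1} = 0
G(24) = mex{0,0} = 1
G(25) = mex{1,1} = 0
G(26) = mex{0,2} = 1
G(27) = mex{1,0} = 2

2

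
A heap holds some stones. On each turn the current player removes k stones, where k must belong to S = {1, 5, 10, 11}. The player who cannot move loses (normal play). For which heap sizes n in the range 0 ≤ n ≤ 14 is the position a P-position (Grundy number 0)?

0, 2, 4, 6, 8

G(0) = 0
G(1) = mex{0} = 1
G(2) = mex{1} = 0
G(3) = mex{0} = 1
G(4) = mex{1} = 0
G(5) = mex{0,0} = 1
G(6) = mex{1,1} = 0
G(7) = mex{0,0} = 1
G(8) = mex{1,1} = 0
G(9) = mex{0,0} = 1
G(10) = mex{1,1,0} = 2
G(11) = mex{2,0,1,0} = 3
G(12) = mex{3,1,0,1} = 2
G(13) = mex{2,0,1,0} = 3
G(14) = mex{3,1,0,1} = 2
P-positions are exactly the n with G(n) = 0.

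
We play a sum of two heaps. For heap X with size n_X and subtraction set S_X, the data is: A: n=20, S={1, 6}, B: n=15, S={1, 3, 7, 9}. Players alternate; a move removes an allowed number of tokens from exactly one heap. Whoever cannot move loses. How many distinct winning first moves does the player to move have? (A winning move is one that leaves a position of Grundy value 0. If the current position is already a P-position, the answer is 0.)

1

Heap A, S = {1, 6}:
n :  0  1  2  3  4  5  6  7  8  9 10 11 12 13 14 15 16 17 18 19 20
G :  0  1  0  1  0  1  2  0  1  0  1  0  1  2  0  1  0  1  0  1  2
G_A(20) = 2.
Heap B, S = {1, 3, 7, 9}:
n :  0  1  2  3  4  5  6  7  8  9 10 11 12 13 14 15
G :  0  1  0  1  0  1  0  1  0  1  0  1  0  1  0  1
G_B(15) = 1.
Combined Grundy value = 2 ⊕ 1 = 3.
A winning move leaves total XOR = 0, i.e. changes one component's Grundy value g to g ⊕ X where X is the current total.
Heap A: need g' = 2⊕3 = 1. Options: 20−1→G=1, 20−6→G=0. Hits: 1.
Heap B: need g' = 1⊕3 = 2. Options: 15−1→G=0, 15−3→G=0, 15−7→G=0, 15−9→G=0. Hits: 0.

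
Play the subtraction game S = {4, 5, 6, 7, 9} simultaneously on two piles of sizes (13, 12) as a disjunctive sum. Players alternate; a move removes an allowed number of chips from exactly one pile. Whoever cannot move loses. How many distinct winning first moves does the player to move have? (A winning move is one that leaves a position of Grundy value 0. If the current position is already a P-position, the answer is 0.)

1

All piles use S = {4, 5, 6, 7, 9}:
n :  0  1  2  3  4  5  6  7  8  9 10 11 12 13
G :  0  0  0  0  1  1  1  1  2  2  2  2  3  0
Pile A: G(13) = 0.
Pile B: G(12) = 3.
Combined Grundy value = 0 ⊕ 3 = 3.
A winning move leaves total XOR = 0, i.e. changes one component's Grundy value g to g ⊕ X where X is the current total.
Pile A: need g' = 0⊕3 = 3. Options: 13−4→G=2, 13−5→G=2, 13−6→G=1, 13−7→G=1, 13−9→G=1. Hits: 0.
Pile B: need g' = 3⊕3 = 0. Options: 12−4→G=2, 12−5→G=1, 12−6→G=1, 12−7→G=1, 12−9→G=0. Hits: 1.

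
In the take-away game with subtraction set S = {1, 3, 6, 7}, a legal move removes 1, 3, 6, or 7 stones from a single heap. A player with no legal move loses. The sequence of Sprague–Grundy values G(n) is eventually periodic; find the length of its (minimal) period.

G(0) = 0
G(1) = mex{0} = 1
G(2) = mex{1} = 0
G(3) = mex{0,0} = 1
G(4) = mex{1,1} = 0
G(5) = mex{0,0} = 1
G(6) = mex{1,1,0} = 2
G(7) = mex{2,0,1,0} = 3
G(8) = mex{3,1,0,1} = 2
G(9) = mex{2,2,1,0} = 3
G(10) = mex{3,3,0,1} = 2
G(11) = mex{2,2,1,0} = 3
G(12) = mex{3,3,2,1} = 0
G(13) = mex{0,2,3,2} = 1
G(14) = mex{1,3,2,3} = 0
G(15) = mex{0,0,3,2} = 1
G(16) = mex{1,1,2,3} = 0
G(17) = mex{0,0,3,2} = 1
G(18) = mex{1,1,0,3} = 2
G(19) = mex{2,0,1,0} = 3
G(20) = mex{3,1,0,1} = 2
G(21) = mex{2,2,1,0} = 3
G(22) = mex{3,3,0,1} = 2
G(23) = mex{2,2,1,0} = 3
G(24) = mex{3,3,2,1} = 0
G(25) = mex{0,2,3,2} = 1
G(n+12) = G(n) holds for n = 0,…,6 (a full window of length max(S) = 7), so the sequence is purely periodic with period 12.

12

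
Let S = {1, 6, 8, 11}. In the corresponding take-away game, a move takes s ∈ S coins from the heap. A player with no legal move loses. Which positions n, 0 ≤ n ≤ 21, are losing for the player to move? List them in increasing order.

G(0) = 0
G(1) = mex{0} = 1
G(2) = mex{1} = 0
G(3) = mex{0} = 1
G(4) = mex{1} = 0
G(5) = mex{0} = 1
G(6) = mex{1,0} = 2
G(7) = mex{2,1} = 0
G(8) = mex{0,0,0} = 1
G(9) = mex{1,1,1} = 0
G(10) = mex{0,0,0} = 1
G(11) = mex{1,1,1,0} = 2
G(12) = mex{2,2,0,1} = 3
G(13) = mex{3,0,1,0} = 2
G(14) = mex{2,1,2,1} = 0
G(15) = mex{0,0,0,0} = 1
G(16) = mex{1,1,1,1} = 0
G(17) = mex{0,2,0,2} = 1
G(18) = mex{1,3,1,0} = 2
G(19) = mex{2,2,2,1} = 0
G(20) = mex{0,0,3,0} = 1
G(21) = mex{1,1,2,1} = 0
P-positions are exactly the n with G(n) = 0.

0, 2, 4, 7, 9, 14, 16, 19, 21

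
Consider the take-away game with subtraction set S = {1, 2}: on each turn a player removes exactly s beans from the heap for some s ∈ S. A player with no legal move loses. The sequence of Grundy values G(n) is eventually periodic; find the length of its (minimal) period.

G(0) = 0
G(1) = mex{0} = 1
G(2) = mex{1,0} = 2
G(3) = mex{2,1} = 0
G(4) = mex{0,2} = 1
G(5) = mex{1,0} = 2
G(6) = mex{2,1} = 0
G(7) = mex{0,2} = 1
G(8) = mex{1,0} = 2
G(9) = mex{2,1} = 0
G(10) = mex{0,2} = 1
G(11) = mex{1,0} = 2
G(12) = mex{2,1} = 0
G(13) = mex{0,2} = 1
G(14) = mex{1,0} = 2
G(n+3) = G(n) holds for n = 0,…,1 (a full window of length max(S) = 2), so the sequence is purely periodic with period 3.

3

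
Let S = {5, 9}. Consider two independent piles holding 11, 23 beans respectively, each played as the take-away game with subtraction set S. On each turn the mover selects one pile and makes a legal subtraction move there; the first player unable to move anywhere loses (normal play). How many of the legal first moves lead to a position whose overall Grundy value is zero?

All piles use S = {5, 9}:
G(0) = 0
G(1) = mex{} = 0
G(2) = mex{} = 0
G(3) = mex{} = 0
G(4) = mex{} = 0
G(5) = mex{0} = 1
G(6) = mex{0} = 1
G(7) = mex{0} = 1
G(8) = mex{0} = 1
G(9) = mex{0,0} = 1
G(10) = mex{1,0} = 2
G(11) = mex{1,0} = 2
G(12) = mex{1,0} = 2
G(13) = mex{1,0} = 2
G(14) = mex{1,1} = 0
G(15) = mex{2,1} = 0
G(16) = mex{2,1} = 0
G(17) = mex{2,1} = 0
G(18) = mex{2,1} = 0
G(19) = mex{0,2} = 1
G(20) = mex{0,2} = 1
G(21) = mex{0,2} = 1
G(22) = mex{0,2} = 1
G(23) = mex{0,0} = 1
Pile A: G(11) = 2.
Pile B: G(23) = 1.
Combined Grundy value = 2 ⊕ 1 = 3.
A winning move leaves total XOR = 0, i.e. changes one component's Grundy value g to g ⊕ X where X is the current total.
Pile A: need g' = 2⊕3 = 1. Options: 11−5→G=1, 11−9→G=0. Hits: 1.
Pile B: need g' = 1⊕3 = 2. Options: 23−5→G=0, 23−9→G=0. Hits: 0.

1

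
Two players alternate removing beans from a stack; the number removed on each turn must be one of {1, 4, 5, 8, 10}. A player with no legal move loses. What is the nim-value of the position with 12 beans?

1

n :  0  1  2  3  4  5  6  7  8  9 10 11 12
G :  0  1  0  1  2  3  2  3  4  0  1  0  1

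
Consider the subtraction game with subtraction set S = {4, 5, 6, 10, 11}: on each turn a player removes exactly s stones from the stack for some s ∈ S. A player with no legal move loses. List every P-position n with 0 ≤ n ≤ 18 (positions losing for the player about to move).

G(0) = 0
G(1) = mex{} = 0
G(2) = mex{} = 0
G(3) = mex{} = 0
G(4) = mex{0} = 1
G(5) = mex{0,0} = 1
G(6) = mex{0,0,0} = 1
G(7) = mex{0,0,0} = 1
G(8) = mex{1,0,0} = 2
G(9) = mex{1,1,0} = 2
G(10) = mex{1,1,1,0} = 2
G(11) = mex{1,1,1,0,0} = 2
G(12) = mex{2,1,1,0,0} = 3
G(13) = mex{2,2,1,0,0} = 3
G(14) = mex{2,2,2,1,0} = 3
G(15) = mex{2,2,2,1,1} = 0
G(16) = mex{3,2,2,1,1} = 0
G(17) = mex{3,3,2,1,1} = 0
G(18) = mex{3,3,3,2,1} = 0
P-positions are exactly the n with G(n) = 0.

0, 1, 2, 3, 15, 16, 17, 18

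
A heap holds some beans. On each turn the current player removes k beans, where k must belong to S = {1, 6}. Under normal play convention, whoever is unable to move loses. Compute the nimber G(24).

G(0) = 0
G(1) = mex{0} = 1
G(2) = mex{1} = 0
G(3) = mex{0} = 1
G(4) = mex{1} = 0
G(5) = mex{0} = 1
G(6) = mex{1,0} = 2
G(7) = mex{2,1} = 0
G(8) = mex{0,0} = 1
G(9) = mex{1,1} = 0
G(10) = mex{0,0} = 1
G(11) = mex{1,1} = 0
G(12) = mex{0,2} = 1
G(13) = mex{1,0} = 2
G(14) = mex{2,1} = 0
G(15) = mex{0,0} = 1
G(16) = mex{1,1} = 0
G(17) = mex{0,0} = 1
G(18) = mex{1,1} = 0
G(19) = mex{0,2} = 1
G(20) = mex{1,0} = 2
G(21) = mex{2,1} = 0
G(22) = mex{0,0} = 1
G(23) = mex{1,1} = 0
G(24) = mex{0,0} = 1

1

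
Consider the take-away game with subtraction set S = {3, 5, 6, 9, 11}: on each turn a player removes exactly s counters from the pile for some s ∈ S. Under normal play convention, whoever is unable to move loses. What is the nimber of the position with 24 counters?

3

G(0) = 0
G(1) = mex{} = 0
G(2) = mex{} = 0
G(3) = mex{0} = 1
G(4) = mex{0} = 1
G(5) = mex{0,0} = 1
G(6) = mex{1,0,0} = 2
G(7) = mex{1,0,0} = 2
G(8) = mex{1,1,0} = 2
G(9) = mex{2,1,1,0} = 3
G(10) = mex{2,1,1,0} = 3
G(11) = mex{2,2,1,0,0} = 3
G(12) = mex{3,2,2,1,0} = 4
G(13) = mex{3,2,2,1,0} = 4
G(14) = mex{3,3,2,1,1} = 0
G(15) = mex{4,3,3,2,1} = 0
G(16) = mex{4,3,3,2,1} = 0
G(17) = mex{0,4,3,2,2} = 1
G(18) = mex{0,4,4,3,2} = 1
G(19) = mex{0,0,4,3,2} = 1
G(20) = mex{1,0,0,3,3} = 2
G(21) = mex{1,0,0,4,3} = 2
G(22) = mex{1,1,0,4,3} = 2
G(23) = mex{2,1,1,0,4} = 3
G(24) = mex{2,1,1,0,4} = 3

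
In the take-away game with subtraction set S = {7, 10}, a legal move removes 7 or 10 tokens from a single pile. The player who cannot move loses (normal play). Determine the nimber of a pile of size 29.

G(0) = 0
G(1) = mex{} = 0
G(2) = mex{} = 0
G(3) = mex{} = 0
G(4) = mex{} = 0
G(5) = mex{} = 0
G(6) = mex{} = 0
G(7) = mex{0} = 1
G(8) = mex{0} = 1
G(9) = mex{0} = 1
G(10) = mex{0,0} = 1
G(11) = mex{0,0} = 1
G(12) = mex{0,0} = 1
G(13) = mex{0,0} = 1
G(14) = mex{1,0} = 2
G(15) = mex{1,0} = 2
G(16) = mex{1,0} = 2
G(17) = mex{1,1} = 0
G(18) = mex{1,1} = 0
G(19) = mex{1,1} = 0
G(20) = mex{1,1} = 0
G(21) = mex{2,1} = 0
G(22) = mex{2,1} = 0
G(23) = mex{2,1} = 0
G(24) = mex{0,2} = 1
G(25) = mex{0,2} = 1
G(26) = mex{0,2} = 1
G(27) = mex{0,0} = 1
G(28) = mex{0,0} = 1
G(29) = mex{0,0} = 1

1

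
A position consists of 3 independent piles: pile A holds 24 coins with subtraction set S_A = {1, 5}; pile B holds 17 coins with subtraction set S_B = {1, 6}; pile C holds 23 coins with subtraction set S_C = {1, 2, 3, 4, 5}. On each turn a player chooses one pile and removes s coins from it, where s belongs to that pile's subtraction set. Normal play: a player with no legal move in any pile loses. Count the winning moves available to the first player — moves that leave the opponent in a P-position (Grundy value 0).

1

Pile A, S = {1, 5}:
G(0) = 0
G(1) = mex{0} = 1
G(2) = mex{1} = 0
G(3) = mex{0} = 1
G(4) = mex{1} = 0
G(5) = mex{0,0} = 1
G(6) = mex{1,1} = 0
G(7) = mex{0,0} = 1
G(8) = mex{1,1} = 0
G(9) = mex{0,0} = 1
G(10) = mex{1,1} = 0
G(11) = mex{0,0} = 1
G(12) = mex{1,1} = 0
G(13) = mex{0,0} = 1
G(14) = mex{1,1} = 0
G(15) = mex{0,0} = 1
G(16) = mex{1,1} = 0
G(17) = mex{0,0} = 1
G(18) = mex{1,1} = 0
G(19) = mex{0,0} = 1
G(20) = mex{1,1} = 0
G(21) = mex{0,0} = 1
G(22) = mex{1,1} = 0
G(23) = mex{0,0} = 1
G(24) = mex{1,1} = 0
G_A(24) = 0.
Pile B, S = {1, 6}:
n :  0  1  2  3  4  5  6  7  8  9 10 11 12 13 14 15 16 17
G :  0  1  0  1  0  1  2  0  1  0  1  0  1  2  0  1  0  1
G_B(17) = 1.
Pile C, S = {1, 2, 3, 4, 5}:
n :  0  1  2  3  4  5  6  7  8  9 10 11 12 13 14 15 16 17 18 19 20 21 22 23
G :  0  1  2  3  4  5  0  1  2  3  4  5  0  1  2  3  4  5  0  1  2  3  4  5
G_C(23) = 5.
Combined Grundy value = 0 ⊕ 1 ⊕ 5 = 4.
A winning move leaves total XOR = 0, i.e. changes one component's Grundy value g to g ⊕ X where X is the current total.
Pile A: need g' = 0⊕4 = 4. Options: 24−1→G=1, 24−5→G=1. Hits: 0.
Pile B: need g' = 1⊕4 = 5. Options: 17−1→G=0, 17−6→G=0. Hits: 0.
Pile C: need g' = 5⊕4 = 1. Options: 23−1→G=4, 23−2→G=3, 23−3→G=2, 23−4→G=1, 23−5→G=0. Hits: 1.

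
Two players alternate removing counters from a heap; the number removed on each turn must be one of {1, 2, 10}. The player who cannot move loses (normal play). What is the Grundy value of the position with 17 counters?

2

G(0) = 0
G(1) = mex{0} = 1
G(2) = mex{1,0} = 2
G(3) = mex{2,1} = 0
G(4) = mex{0,2} = 1
G(5) = mex{1,0} = 2
G(6) = mex{2,1} = 0
G(7) = mex{0,2} = 1
G(8) = mex{1,0} = 2
G(9) = mex{2,1} = 0
G(10) = mex{0,2,0} = 1
G(11) = mex{1,0,1} = 2
G(12) = mex{2,1,2} = 0
G(13) = mex{0,2,0} = 1
G(14) = mex{1,0,1} = 2
G(15) = mex{2,1,2} = 0
G(16) = mex{0,2,0} = 1
G(17) = mex{1,0,1} = 2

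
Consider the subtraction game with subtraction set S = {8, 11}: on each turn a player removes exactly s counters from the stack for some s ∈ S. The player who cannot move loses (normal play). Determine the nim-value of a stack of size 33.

G(0) = 0
G(1) = mex{} = 0
G(2) = mex{} = 0
G(3) = mex{} = 0
G(4) = mex{} = 0
G(5) = mex{} = 0
G(6) = mex{} = 0
G(7) = mex{} = 0
G(8) = mex{0} = 1
G(9) = mex{0} = 1
G(10) = mex{0} = 1
G(11) = mex{0,0} = 1
G(12) = mex{0,0} = 1
G(13) = mex{0,0} = 1
G(14) = mex{0,0} = 1
G(15) = mex{0,0} = 1
G(16) = mex{1,0} = 2
G(17) = mex{1,0} = 2
G(18) = mex{1,0} = 2
G(19) = mex{1,1} = 0
G(20) = mex{1,1} = 0
G(21) = mex{1,1} = 0
G(22) = mex{1,1} = 0
G(23) = mex{1,1} = 0
G(24) = mex{2,1} = 0
G(25) = mex{2,1} = 0
G(26) = mex{2,1} = 0
G(27) = mex{0,2} = 1
G(28) = mex{0,2} = 1
G(29) = mex{0,2} = 1
G(30) = mex{0,0} = 1
G(31) = mex{0,0} = 1
G(32) = mex{0,0} = 1
G(33) = mex{0,0} = 1

1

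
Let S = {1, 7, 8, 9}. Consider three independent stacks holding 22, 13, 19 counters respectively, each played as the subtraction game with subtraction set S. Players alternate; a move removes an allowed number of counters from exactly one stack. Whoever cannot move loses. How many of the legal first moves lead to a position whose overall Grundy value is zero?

All stacks use S = {1, 7, 8, 9}:
G(0) = 0
G(1) = mex{0} = 1
G(2) = mex{1} = 0
G(3) = mex{0} = 1
G(4) = mex{1} = 0
G(5) = mex{0} = 1
G(6) = mex{1} = 0
G(7) = mex{0,0} = 1
G(8) = mex{1,1,0} = 2
G(9) = mex{2,0,1,0} = 3
G(10) = mex{3,1,0,1} = 2
G(11) = mex{2,0,1,0} = 3
G(12) = mex{3,1,0,1} = 2
G(13) = mex{2,0,1,0} = 3
G(14) = mex{3,1,0,1} = 2
G(15) = mex{2,2,1,0} = 3
G(16) = mex{3,3,2,1} = 0
G(17) = mex{0,2,3,2} = 1
G(18) = mex{1,3,2,3} = 0
G(19) = mex{0,2,3,2} = 1
G(20) = mex{1,3,2,3} = 0
G(21) = mex{0,2,3,2} = 1
G(22) = mex{1,3,2,3} = 0
Stack A: G(22) = 0.
Stack B: G(13) = 3.
Stack C: G(19) = 1.
Combined Grundy value = 0 ⊕ 3 ⊕ 1 = 2.
A winning move leaves total XOR = 0, i.e. changes one component's Grundy value g to g ⊕ X where X is the current total.
Stack A: need g' = 0⊕2 = 2. Options: 22−1→G=1, 22−7→G=3, 22−8→G=2, 22−9→G=3. Hits: 1.
Stack B: need g' = 3⊕2 = 1. Options: 13−1→G=2, 13−7→G=0, 13−8→G=1, 13−9→G=0. Hits: 1.
Stack C: need g' = 1⊕2 = 3. Options: 19−1→G=0, 19−7→G=2, 19−8→G=3, 19−9→G=2. Hits: 1.

3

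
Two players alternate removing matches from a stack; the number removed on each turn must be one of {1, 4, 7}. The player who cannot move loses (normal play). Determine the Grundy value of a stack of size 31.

n :  0  1  2  3  4  5  6  7  8  9 10 11 12 13 14 15 16 17 18 19 20 21 22 23 24 25 26 27 28 29 30 31
G :  0  1  0  1  2  0  1  2  0  1  0  1  2  0  1  2  0  1  0  1  2  0  1  2  0  1  0  1  2  0  1  2

2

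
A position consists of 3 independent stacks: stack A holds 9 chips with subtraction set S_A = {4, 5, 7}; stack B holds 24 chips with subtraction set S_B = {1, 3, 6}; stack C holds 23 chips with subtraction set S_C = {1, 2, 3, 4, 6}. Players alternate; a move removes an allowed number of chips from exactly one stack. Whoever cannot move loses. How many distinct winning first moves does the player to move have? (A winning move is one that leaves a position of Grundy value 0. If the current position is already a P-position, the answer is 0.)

Stack A, S = {4, 5, 7}:
n : 0 1 2 3 4 5 6 7 8 9
G : 0 0 0 0 1 1 1 1 2 2
G_A(9) = 2.
Stack B, S = {1, 3, 6}:
n :  0  1  2  3  4  5  6  7  8  9 10 11 12 13 14 15 16 17 18 19 20 21 22 23 24
G :  0  1  0  1  0  1  2  3  2  0  1  0  1  0  1  2  3  2  0  1  0  1  0  1  2
G_B(24) = 2.
Stack C, S = {1, 2, 3, 4, 6}:
G(0) = 0
G(1) = mex{0} = 1
G(2) = mex{1,0} = 2
G(3) = mex{2,1,0} = 3
G(4) = mex{3,2,1,0} = 4
G(5) = mex{4,3,2,1} = 0
G(6) = mex{0,4,3,2,0} = 1
G(7) = mex{1,0,4,3,1} = 2
G(8) = mex{2,1,0,4,2} = 3
G(9) = mex{3,2,1,0,3} = 4
G(10) = mex{4,3,2,1,4} = 0
G(11) = mex{0,4,3,2,0} = 1
G(12) = mex{1,0,4,3,1} = 2
G(13) = mex{2,1,0,4,2} = 3
G(14) = mex{3,2,1,0,3} = 4
G(15) = mex{4,3,2,1,4} = 0
G(16) = mex{0,4,3,2,0} = 1
G(17) = mex{1,0,4,3,1} = 2
G(18) = mex{2,1,0,4,2} = 3
G(19) = mex{3,2,1,0,3} = 4
G(20) = mex{4,3,2,1,4} = 0
G(21) = mex{0,4,3,2,0} = 1
G(22) = mex{1,0,4,3,1} = 2
G(23) = mex{2,1,0,4,2} = 3
G_C(23) = 3.
Combined Grundy value = 2 ⊕ 2 ⊕ 3 = 3.
A winning move leaves total XOR = 0, i.e. changes one component's Grundy value g to g ⊕ X where X is the current total.
Stack A: need g' = 2⊕3 = 1. Options: 9−4→G=1, 9−5→G=1, 9−7→G=0. Hits: 2.
Stack B: need g' = 2⊕3 = 1. Options: 24−1→G=1, 24−3→G=1, 24−6→G=0. Hits: 2.
Stack C: need g' = 3⊕3 = 0. Options: 23−1→G=2, 23−2→G=1, 23−3→G=0, 23−4→G=4, 23−6→G=2. Hits: 1.

5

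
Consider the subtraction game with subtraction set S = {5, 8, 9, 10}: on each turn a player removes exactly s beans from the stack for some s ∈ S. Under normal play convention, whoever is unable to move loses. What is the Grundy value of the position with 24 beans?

1

n :  0  1  2  3  4  5  6  7  8  9 10 11 12 13 14 15 16 17 18 19 20 21 22 23 24
G :  0  0  0  0  0  1  1  1  1  1  2  2  2  2  2  0  0  0  0  0  1  1  1  1  1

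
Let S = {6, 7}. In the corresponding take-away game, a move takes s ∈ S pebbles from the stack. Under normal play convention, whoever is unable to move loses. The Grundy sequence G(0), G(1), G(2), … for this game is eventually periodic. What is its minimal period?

13

G(0) = 0
G(1) = mex{} = 0
G(2) = mex{} = 0
G(3) = mex{} = 0
G(4) = mex{} = 0
G(5) = mex{} = 0
G(6) = mex{0} = 1
G(7) = mex{0,0} = 1
G(8) = mex{0,0} = 1
G(9) = mex{0,0} = 1
G(10) = mex{0,0} = 1
G(11) = mex{0,0} = 1
G(12) = mex{1,0} = 2
G(13) = mex{1,1} = 0
G(14) = mex{1,1} = 0
G(15) = mex{1,1} = 0
G(16) = mex{1,1} = 0
G(17) = mex{1,1} = 0
G(18) = mex{2,1} = 0
G(19) = mex{0,2} = 1
G(20) = mex{0,0} = 1
G(21) = mex{0,0} = 1
G(22) = mex{0,0} = 1
G(23) = mex{0,0} = 1
G(24) = mex{0,0} = 1
G(25) = mex{1,0} = 2
G(26) = mex{1,1} = 0
G(27) = mex{1,1} = 0
G(n+13) = G(n) holds for n = 0,…,6 (a full window of length max(S) = 7), so the sequence is purely periodic with period 13.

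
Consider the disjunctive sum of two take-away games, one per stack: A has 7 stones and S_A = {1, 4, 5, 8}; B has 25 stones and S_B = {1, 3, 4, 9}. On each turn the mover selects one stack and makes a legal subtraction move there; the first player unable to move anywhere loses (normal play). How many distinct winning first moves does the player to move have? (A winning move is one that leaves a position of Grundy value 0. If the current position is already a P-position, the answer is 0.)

2

Stack A, S = {1, 4, 5, 8}:
G(0) = 0
G(1) = mex{0} = 1
G(2) = mex{1} = 0
G(3) = mex{0} = 1
G(4) = mex{1,0} = 2
G(5) = mex{2,1,0} = 3
G(6) = mex{3,0,1} = 2
G(7) = mex{2,1,0} = 3
G_A(7) = 3.
Stack B, S = {1, 3, 4, 9}:
n :  0  1  2  3  4  5  6  7  8  9 10 11 12 13 14 15 16 17 18 19 20 21 22 23 24 25
G :  0  1  0  1  2  3  2  0  1  4  3  2  0  1  0  1  2  3  2  0  1  4  3  2  0  1
G_B(25) = 1.
Combined Grundy value = 3 ⊕ 1 = 2.
A winning move leaves total XOR = 0, i.e. changes one component's Grundy value g to g ⊕ X where X is the current total.
Stack A: need g' = 3⊕2 = 1. Options: 7−1→G=2, 7−4→G=1, 7−5→G=0. Hits: 1.
Stack B: need g' = 1⊕2 = 3. Options: 25−1→G=0, 25−3→G=3, 25−4→G=4, 25−9→G=2. Hits: 1.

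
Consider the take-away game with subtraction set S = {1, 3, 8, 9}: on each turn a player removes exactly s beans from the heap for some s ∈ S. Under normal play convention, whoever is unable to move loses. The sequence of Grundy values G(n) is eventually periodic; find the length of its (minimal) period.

n :  0  1  2  3  4  5  6  7  8  9 10 11 12 13 14 15 16 17 18 19 20 21 22 23 24 25 26 27 28 29 30 31 32 33
G :  0  1  0  1  0  1  0  1  2  3  2  3  2  3  2  3  0  1  0  1  0  1  0  1  2  3  2  3  2  3  2  3  0  1
G(n+16) = G(n) holds for n = 0,…,8 (a full window of length max(S) = 9), so the sequence is purely periodic with period 16.

16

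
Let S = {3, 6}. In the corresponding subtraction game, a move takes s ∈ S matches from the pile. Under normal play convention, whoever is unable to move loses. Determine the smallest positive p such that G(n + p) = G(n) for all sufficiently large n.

n :  0  1  2  3  4  5  6  7  8  9 10 11 12 13 14 15 16 17 18 19
G :  0  0  0  1  1  1  2  2  2  0  0  0  1  1  1  2  2  2  0  0
G(n+9) = G(n) holds for n = 0,…,5 (a full window of length max(S) = 6), so the sequence is purely periodic with period 9.

9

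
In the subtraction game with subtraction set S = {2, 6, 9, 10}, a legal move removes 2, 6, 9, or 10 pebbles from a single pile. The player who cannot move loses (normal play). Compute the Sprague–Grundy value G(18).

G(0) = 0
G(1) = mex{} = 0
G(2) = mex{0} = 1
G(3) = mex{0} = 1
G(4) = mex{1} = 0
G(5) = mex{1} = 0
G(6) = mex{0,0} = 1
G(7) = mex{0,0} = 1
G(8) = mex{1,1} = 0
G(9) = mex{1,1,0} = 2
G(10) = mex{0,0,0,0} = 1
G(11) = mex{2,0,1,0} = 3
G(12) = mex{1,1,1,1} = 0
G(13) = mex{3,1,0,1} = 2
G(14) = mex{0,0,0,0} = 1
G(15) = mex{2,2,1,0} = 3
G(16) = mex{1,1,1,1} = 0
G(17) = mex{3,3,0,1} = 2
G(18) = mex{0,0,2,0} = 1

1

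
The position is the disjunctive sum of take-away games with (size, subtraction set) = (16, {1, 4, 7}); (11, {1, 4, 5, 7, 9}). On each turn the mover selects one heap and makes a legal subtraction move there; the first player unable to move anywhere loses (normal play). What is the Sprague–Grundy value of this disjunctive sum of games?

1

Heap A, S = {1, 4, 7}:
G(0) = 0
G(1) = mex{0} = 1
G(2) = mex{1} = 0
G(3) = mex{0} = 1
G(4) = mex{1,0} = 2
G(5) = mex{2,1} = 0
G(6) = mex{0,0} = 1
G(7) = mex{1,1,0} = 2
G(8) = mex{2,2,1} = 0
G(9) = mex{0,0,0} = 1
G(10) = mex{1,1,1} = 0
G(11) = mex{0,2,2} = 1
G(12) = mex{1,0,0} = 2
G(13) = mex{2,1,1} = 0
G(14) = mex{0,0,2} = 1
G(15) = mex{1,1,0} = 2
G(16) = mex{2,2,1} = 0
G_A(16) = 0.
Heap B, S = {1, 4, 5, 7, 9}:
G(0) = 0
G(1) = mex{0} = 1
G(2) = mex{1} = 0
G(3) = mex{0} = 1
G(4) = mex{1,0} = 2
G(5) = mex{2,1,0} = 3
G(6) = mex{3,0,1} = 2
G(7) = mex{2,1,0,0} = 3
G(8) = mex{3,2,1,1} = 0
G(9) = mex{0,3,2,0,0} = 1
G(10) = mex{1,2,3,1,1} = 0
G(11) = mex{0,3,2,2,0} = 1
G_B(11) = 1.
Combined Grundy value = 0 ⊕ 1 = 1.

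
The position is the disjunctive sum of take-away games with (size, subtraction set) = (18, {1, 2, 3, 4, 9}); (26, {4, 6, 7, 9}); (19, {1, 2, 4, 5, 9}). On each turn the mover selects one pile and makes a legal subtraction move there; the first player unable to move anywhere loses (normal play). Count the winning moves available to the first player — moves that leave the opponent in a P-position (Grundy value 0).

1

Pile A, S = {1, 2, 3, 4, 9}:
n :  0  1  2  3  4  5  6  7  8  9 10 11 12 13 14 15 16 17 18
G :  0  1  2  3  4  0  1  2  3  4  0  1  2  3  4  0  1  2  3
G_A(18) = 3.
Pile B, S = {4, 6, 7, 9}:
G(0) = 0
G(1) = mex{} = 0
G(2) = mex{} = 0
G(3) = mex{} = 0
G(4) = mex{0} = 1
G(5) = mex{0} = 1
G(6) = mex{0,0} = 1
G(7) = mex{0,0,0} = 1
G(8) = mex{1,0,0} = 2
G(9) = mex{1,0,0,0} = 2
G(10) = mex{1,1,0,0} = 2
G(11) = mex{1,1,1,0} = 2
G(12) = mex{2,1,1,0} = 3
G(13) = mex{2,1,1,1} = 0
G(14) = mex{2,2,1,1} = 0
G(15) = mex{2,2,2,1} = 0
G(16) = mex{3,2,2,1} = 0
G(17) = mex{0,2,2,2} = 1
G(18) = mex{0,3,2,2} = 1
G(19) = mex{0,0,3,2} = 1
G(20) = mex{0,0,0,2} = 1
G(21) = mex{1,0,0,3} = 2
G(22) = mex{1,0,0,0} = 2
G(23) = mex{1,1,0,0} = 2
G(24) = mex{1,1,1,0} = 2
G(25) = mex{2,1,1,0} = 3
G(26) = mex{2,1,1,1} = 0
G_B(26) = 0.
Pile C, S = {1, 2, 4, 5, 9}:
n :  0  1  2  3  4  5  6  7  8  9 10 11 12 13 14 15 16 17 18 19
G :  0  1  2  0  1  2  0  1  2  3  4  5  3  0  1  2  0  1  2  0
G_C(19) = 0.
Combined Grundy value = 3 ⊕ 0 ⊕ 0 = 3.
A winning move leaves total XOR = 0, i.e. changes one component's Grundy value g to g ⊕ X where X is the current total.
Pile A: need g' = 3⊕3 = 0. Options: 18−1→G=2, 18−2→G=1, 18−3→G=0, 18−4→G=4, 18−9→G=4. Hits: 1.
Pile B: need g' = 0⊕3 = 3. Options: 26−4→G=2, 26−6→G=1, 26−7→G=1, 26−9→G=1. Hits: 0.
Pile C: need g' = 0⊕3 = 3. Options: 19−1→G=2, 19−2→G=1, 19−4→G=2, 19−5→G=1, 19−9→G=4. Hits: 0.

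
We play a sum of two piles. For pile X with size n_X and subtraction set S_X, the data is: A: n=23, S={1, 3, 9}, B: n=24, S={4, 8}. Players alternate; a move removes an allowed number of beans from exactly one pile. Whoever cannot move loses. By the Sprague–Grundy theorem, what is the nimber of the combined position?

Pile A, S = {1, 3, 9}:
G(0) = 0
G(1) = mex{0} = 1
G(2) = mex{1} = 0
G(3) = mex{0,0} = 1
G(4) = mex{1,1} = 0
G(5) = mex{0,0} = 1
G(6) = mex{1,1} = 0
G(7) = mex{0,0} = 1
G(8) = mex{1,1} = 0
G(9) = mex{0,0,0} = 1
G(10) = mex{1,1,1} = 0
G(11) = mex{0,0,0} = 1
G(12) = mex{1,1,1} = 0
G(13) = mex{0,0,0} = 1
G(14) = mex{1,1,1} = 0
G(15) = mex{0,0,0} = 1
G(16) = mex{1,1,1} = 0
G(17) = mex{0,0,0} = 1
G(18) = mex{1,1,1} = 0
G(19) = mex{0,0,0} = 1
G(20) = mex{1,1,1} = 0
G(21) = mex{0,0,0} = 1
G(22) = mex{1,1,1} = 0
G(23) = mex{0,0,0} = 1
G_A(23) = 1.
Pile B, S = {4, 8}:
G(0) = 0
G(1) = mex{} = 0
G(2) = mex{} = 0
G(3) = mex{} = 0
G(4) = mex{0} = 1
G(5) = mex{0} = 1
G(6) = mex{0} = 1
G(7) = mex{0} = 1
G(8) = mex{1,0} = 2
G(9) = mex{1,0} = 2
G(10) = mex{1,0} = 2
G(11) = mex{1,0} = 2
G(12) = mex{2,1} = 0
G(13) = mex{2,1} = 0
G(14) = mex{2,1} = 0
G(15) = mex{2,1} = 0
G(16) = mex{0,2} = 1
G(17) = mex{0,2} = 1
G(18) = mex{0,2} = 1
G(19) = mex{0,2} = 1
G(20) = mex{1,0} = 2
G(21) = mex{1,0} = 2
G(22) = mex{1,0} = 2
G(23) = mex{1,0} = 2
G(24) = mex{2,1} = 0
G_B(24) = 0.
Combined Grundy value = 1 ⊕ 0 = 1.

1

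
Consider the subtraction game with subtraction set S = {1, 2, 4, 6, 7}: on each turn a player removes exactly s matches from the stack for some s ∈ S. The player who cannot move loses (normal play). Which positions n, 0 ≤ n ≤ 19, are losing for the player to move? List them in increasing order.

n :  0  1  2  3  4  5  6  7  8  9 10 11 12 13 14 15 16 17 18 19
G :  0  1  2  0  1  2  3  4  0  1  2  0  1  2  3  4  0  1  2  0
P-positions are exactly the n with G(n) = 0.

0, 3, 8, 11, 16, 19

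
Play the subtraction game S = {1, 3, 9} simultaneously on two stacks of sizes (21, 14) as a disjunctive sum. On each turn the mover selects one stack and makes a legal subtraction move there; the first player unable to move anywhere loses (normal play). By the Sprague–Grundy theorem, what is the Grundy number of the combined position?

All stacks use S = {1, 3, 9}:
G(0) = 0
G(1) = mex{0} = 1
G(2) = mex{1} = 0
G(3) = mex{0,0} = 1
G(4) = mex{1,1} = 0
G(5) = mex{0,0} = 1
G(6) = mex{1,1} = 0
G(7) = mex{0,0} = 1
G(8) = mex{1,1} = 0
G(9) = mex{0,0,0} = 1
G(10) = mex{1,1,1} = 0
G(11) = mex{0,0,0} = 1
G(12) = mex{1,1,1} = 0
G(13) = mex{0,0,0} = 1
G(14) = mex{1,1,1} = 0
G(15) = mex{0,0,0} = 1
G(16) = mex{1,1,1} = 0
G(17) = mex{0,0,0} = 1
G(18) = mex{1,1,1} = 0
G(19) = mex{0,0,0} = 1
G(20) = mex{1,1,1} = 0
G(21) = mex{0,0,0} = 1
Stack A: G(21) = 1.
Stack B: G(14) = 0.
Combined Grundy value = 1 ⊕ 0 = 1.

1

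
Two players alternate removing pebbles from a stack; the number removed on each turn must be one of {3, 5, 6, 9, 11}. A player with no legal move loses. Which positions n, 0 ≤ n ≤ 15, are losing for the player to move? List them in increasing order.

0, 1, 2, 14, 15

n :  0  1  2  3  4  5  6  7  8  9 10 11 12 13 14 15
G :  0  0  0  1  1  1  2  2  2  3  3  3  4  4  0  0
P-positions are exactly the n with G(n) = 0.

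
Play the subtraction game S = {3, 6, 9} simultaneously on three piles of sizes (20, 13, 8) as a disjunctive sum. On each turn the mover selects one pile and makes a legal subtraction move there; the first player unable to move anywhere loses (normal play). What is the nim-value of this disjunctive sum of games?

0

All piles use S = {3, 6, 9}:
n :  0  1  2  3  4  5  6  7  8  9 10 11 12 13 14 15 16 17 18 19 20
G :  0  0  0  1  1  1  2  2  2  3  3  3  0  0  0  1  1  1  2  2  2
Pile A: G(20) = 2.
Pile B: G(13) = 0.
Pile C: G(8) = 2.
Combined Grundy value = 2 ⊕ 0 ⊕ 2 = 0.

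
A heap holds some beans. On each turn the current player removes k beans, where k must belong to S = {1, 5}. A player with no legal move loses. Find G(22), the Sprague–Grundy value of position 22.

G(0) = 0
G(1) = mex{0} = 1
G(2) = mex{1} = 0
G(3) = mex{0} = 1
G(4) = mex{1} = 0
G(5) = mex{0,0} = 1
G(6) = mex{1,1} = 0
G(7) = mex{0,0} = 1
G(8) = mex{1,1} = 0
G(9) = mex{0,0} = 1
G(10) = mex{1,1} = 0
G(11) = mex{0,0} = 1
G(12) = mex{1,1} = 0
G(13) = mex{0,0} = 1
G(14) = mex{1,1} = 0
G(15) = mex{0,0} = 1
G(16) = mex{1,1} = 0
G(17) = mex{0,0} = 1
G(18) = mex{1,1} = 0
G(19) = mex{0,0} = 1
G(20) = mex{1,1} = 0
G(21) = mex{0,0} = 1
G(22) = mex{1,1} = 0

0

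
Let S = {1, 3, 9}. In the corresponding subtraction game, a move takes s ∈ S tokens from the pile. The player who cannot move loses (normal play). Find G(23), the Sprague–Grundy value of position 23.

1

G(0) = 0
G(1) = mex{0} = 1
G(2) = mex{1} = 0
G(3) = mex{0,0} = 1
G(4) = mex{1,1} = 0
G(5) = mex{0,0} = 1
G(6) = mex{1,1} = 0
G(7) = mex{0,0} = 1
G(8) = mex{1,1} = 0
G(9) = mex{0,0,0} = 1
G(10) = mex{1,1,1} = 0
G(11) = mex{0,0,0} = 1
G(12) = mex{1,1,1} = 0
G(13) = mex{0,0,0} = 1
G(14) = mex{1,1,1} = 0
G(15) = mex{0,0,0} = 1
G(16) = mex{1,1,1} = 0
G(17) = mex{0,0,0} = 1
G(18) = mex{1,1,1} = 0
G(19) = mex{0,0,0} = 1
G(20) = mex{1,1,1} = 0
G(21) = mex{0,0,0} = 1
G(22) = mex{1,1,1} = 0
G(23) = mex{0,0,0} = 1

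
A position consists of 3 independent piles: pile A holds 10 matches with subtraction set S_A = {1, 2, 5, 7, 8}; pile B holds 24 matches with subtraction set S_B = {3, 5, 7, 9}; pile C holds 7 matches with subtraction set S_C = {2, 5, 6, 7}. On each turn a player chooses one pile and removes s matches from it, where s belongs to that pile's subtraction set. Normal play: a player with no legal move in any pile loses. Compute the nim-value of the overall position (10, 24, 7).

Pile A, S = {1, 2, 5, 7, 8}:
G(0) = 0
G(1) = mex{0} = 1
G(2) = mex{1,0} = 2
G(3) = mex{2,1} = 0
G(4) = mex{0,2} = 1
G(5) = mex{1,0,0} = 2
G(6) = mex{2,1,1} = 0
G(7) = mex{0,2,2,0} = 1
G(8) = mex{1,0,0,1,0} = 2
G(9) = mex{2,1,1,2,1} = 0
G(10) = mex{0,2,2,0,2} = 1
G_A(10) = 1.
Pile B, S = {3, 5, 7, 9}:
n :  0  1  2  3  4  5  6  7  8  9 10 11 12 13 14 15 16 17 18 19 20 21 22 23 24
G :  0  0  0  1  1  1  2  2  2  3  3  3  0  0  0  1  1  1  2  2  2  3  3  3  0
G_B(24) = 0.
Pile C, S = {2, 5, 6, 7}:
G(0) = 0
G(1) = mex{} = 0
G(2) = mex{0} = 1
G(3) = mex{0} = 1
G(4) = mex{1} = 0
G(5) = mex{1,0} = 2
G(6) = mex{0,0,0} = 1
G(7) = mex{2,1,0,0} = 3
G_C(7) = 3.
Combined Grundy value = 1 ⊕ 0 ⊕ 3 = 2.

2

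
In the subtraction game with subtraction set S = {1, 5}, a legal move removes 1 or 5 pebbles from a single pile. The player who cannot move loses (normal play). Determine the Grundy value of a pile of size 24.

0

G(0) = 0
G(1) = mex{0} = 1
G(2) = mex{1} = 0
G(3) = mex{0} = 1
G(4) = mex{1} = 0
G(5) = mex{0,0} = 1
G(6) = mex{1,1} = 0
G(7) = mex{0,0} = 1
G(8) = mex{1,1} = 0
G(9) = mex{0,0} = 1
G(10) = mex{1,1} = 0
G(11) = mex{0,0} = 1
G(12) = mex{1,1} = 0
G(13) = mex{0,0} = 1
G(14) = mex{1,1} = 0
G(15) = mex{0,0} = 1
G(16) = mex{1,1} = 0
G(17) = mex{0,0} = 1
G(18) = mex{1,1} = 0
G(19) = mex{0,0} = 1
G(20) = mex{1,1} = 0
G(21) = mex{0,0} = 1
G(22) = mex{1,1} = 0
G(23) = mex{0,0} = 1
G(24) = mex{1,1} = 0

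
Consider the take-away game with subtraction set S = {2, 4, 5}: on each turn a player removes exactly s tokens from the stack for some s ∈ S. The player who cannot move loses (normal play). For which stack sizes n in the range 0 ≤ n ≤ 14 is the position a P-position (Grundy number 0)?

0, 1, 7, 8, 14

n :  0  1  2  3  4  5  6  7  8  9 10 11 12 13 14
G :  0  0  1  1  2  2  3  0  0  1  1  2  2  3  0
P-positions are exactly the n with G(n) = 0.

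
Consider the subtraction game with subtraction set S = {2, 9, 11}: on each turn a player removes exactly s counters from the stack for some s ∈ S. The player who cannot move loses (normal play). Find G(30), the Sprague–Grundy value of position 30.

2

n :  0  1  2  3  4  5  6  7  8  9 10 11 12 13 14 15 16 17 18 19 20 21 22 23 24 25 26 27 28 29 30
G :  0  0  1  1  0  0  1  1  0  2  1  3  2  2  3  3  2  2  0  3  1  0  0  1  1  0  0  1  1  2  2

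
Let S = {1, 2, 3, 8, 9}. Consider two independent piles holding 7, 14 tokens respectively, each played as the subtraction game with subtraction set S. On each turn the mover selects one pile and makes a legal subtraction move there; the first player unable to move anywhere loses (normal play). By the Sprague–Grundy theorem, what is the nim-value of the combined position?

3

All piles use S = {1, 2, 3, 8, 9}:
G(0) = 0
G(1) = mex{0} = 1
G(2) = mex{1,0} = 2
G(3) = mex{2,1,0} = 3
G(4) = mex{3,2,1} = 0
G(5) = mex{0,3,2} = 1
G(6) = mex{1,0,3} = 2
G(7) = mex{2,1,0} = 3
G(8) = mex{3,2,1,0} = 4
G(9) = mex{4,3,2,1,0} = 5
G(10) = mex{5,4,3,2,1} = 0
G(11) = mex{0,5,4,3,2} = 1
G(12) = mex{1,0,5,0,3} = 2
G(13) = mex{2,1,0,1,0} = 3
G(14) = mex{3,2,1,2,1} = 0
Pile A: G(7) = 3.
Pile B: G(14) = 0.
Combined Grundy value = 3 ⊕ 0 = 3.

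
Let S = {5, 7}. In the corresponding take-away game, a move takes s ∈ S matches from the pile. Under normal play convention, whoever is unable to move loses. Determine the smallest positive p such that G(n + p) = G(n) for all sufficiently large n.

12

G(0) = 0
G(1) = mex{} = 0
G(2) = mex{} = 0
G(3) = mex{} = 0
G(4) = mex{} = 0
G(5) = mex{0} = 1
G(6) = mex{0} = 1
G(7) = mex{0,0} = 1
G(8) = mex{0,0} = 1
G(9) = mex{0,0} = 1
G(10) = mex{1,0} = 2
G(11) = mex{1,0} = 2
G(12) = mex{1,1} = 0
G(13) = mex{1,1} = 0
G(14) = mex{1,1} = 0
G(15) = mex{2,1} = 0
G(16) = mex{2,1} = 0
G(17) = mex{0,2} = 1
G(18) = mex{0,2} = 1
G(19) = mex{0,0} = 1
G(20) = mex{0,0} = 1
G(21) = mex{0,0} = 1
G(22) = mex{1,0} = 2
G(23) = mex{1,0} = 2
G(24) = mex{1,1} = 0
G(25) = mex{1,1} = 0
G(n+12) = G(n) holds for n = 0,…,6 (a full window of length max(S) = 7), so the sequence is purely periodic with period 12.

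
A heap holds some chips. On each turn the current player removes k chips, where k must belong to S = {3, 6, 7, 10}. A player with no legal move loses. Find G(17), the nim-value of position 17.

n :  0  1  2  3  4  5  6  7  8  9 10 11 12 13 14 15 16 17
G :  0  0  0  1  1  1  2  2  2  3  3  3  4  0  0  0  1  1

1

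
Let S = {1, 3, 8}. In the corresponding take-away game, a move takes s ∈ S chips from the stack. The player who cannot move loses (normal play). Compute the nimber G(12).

1

n :  0  1  2  3  4  5  6  7  8  9 10 11 12
G :  0  1  0  1  0  1  0  1  2  3  2  0  1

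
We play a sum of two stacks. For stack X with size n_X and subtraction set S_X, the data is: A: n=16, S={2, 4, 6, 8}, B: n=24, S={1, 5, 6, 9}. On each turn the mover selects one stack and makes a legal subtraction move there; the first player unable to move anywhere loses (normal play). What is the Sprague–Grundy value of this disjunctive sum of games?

Stack A, S = {2, 4, 6, 8}:
G(0) = 0
G(1) = mex{} = 0
G(2) = mex{0} = 1
G(3) = mex{0} = 1
G(4) = mex{1,0} = 2
G(5) = mex{1,0} = 2
G(6) = mex{2,1,0} = 3
G(7) = mex{2,1,0} = 3
G(8) = mex{3,2,1,0} = 4
G(9) = mex{3,2,1,0} = 4
G(10) = mex{4,3,2,1} = 0
G(11) = mex{4,3,2,1} = 0
G(12) = mex{0,4,3,2} = 1
G(13) = mex{0,4,3,2} = 1
G(14) = mex{1,0,4,3} = 2
G(15) = mex{1,0,4,3} = 2
G(16) = mex{2,1,0,4} = 3
G_A(16) = 3.
Stack B, S = {1, 5, 6, 9}:
G(0) = 0
G(1) = mex{0} = 1
G(2) = mex{1} = 0
G(3) = mex{0} = 1
G(4) = mex{1} = 0
G(5) = mex{0,0} = 1
G(6) = mex{1,1,0} = 2
G(7) = mex{2,0,1} = 3
G(8) = mex{3,1,0} = 2
G(9) = mex{2,0,1,0} = 3
G(10) = mex{3,1,0,1} = 2
G(11) = mex{2,2,1,0} = 3
G(12) = mex{3,3,2,1} = 0
G(13) = mex{0,2,3,0} = 1
G(14) = mex{1,3,2,1} = 0
G(15) = mex{0,2,3,2} = 1
G(16) = mex{1,3,2,3} = 0
G(17) = mex{0,0,3,2} = 1
G(18) = mex{1,1,0,3} = 2
G(19) = mex{2,0,1,2} = 3
G(20) = mex{3,1,0,3} = 2
G(21) = mex{2,0,1,0} = 3
G(22) = mex{3,1,0,1} = 2
G(23) = mex{2,2,1,0} = 3
G(24) = mex{3,3,2,1} = 0
G_B(24) = 0.
Combined Grundy value = 3 ⊕ 0 = 3.

3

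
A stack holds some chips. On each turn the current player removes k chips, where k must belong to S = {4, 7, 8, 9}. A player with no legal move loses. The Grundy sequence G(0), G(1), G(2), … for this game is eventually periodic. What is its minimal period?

13

n :  0  1  2  3  4  5  6  7  8  9 10 11 12 13 14 15 16 17 18 19 20 21 22 23 24 25 26 27
G :  0  0  0  0  1  1  1  1  2  2  2  2  3  0  0  0  0  1  1  1  1  2  2  2  2  3  0  0
G(n+13) = G(n) holds for n = 0,…,8 (a full window of length max(S) = 9), so the sequence is purely periodic with period 13.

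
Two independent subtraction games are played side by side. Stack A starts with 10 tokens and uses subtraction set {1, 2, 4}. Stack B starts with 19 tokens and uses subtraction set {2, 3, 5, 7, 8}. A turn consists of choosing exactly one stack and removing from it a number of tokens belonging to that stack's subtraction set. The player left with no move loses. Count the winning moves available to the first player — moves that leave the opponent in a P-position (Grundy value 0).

Stack A, S = {1, 2, 4}:
G(0) = 0
G(1) = mex{0} = 1
G(2) = mex{1,0} = 2
G(3) = mex{2,1} = 0
G(4) = mex{0,2,0} = 1
G(5) = mex{1,0,1} = 2
G(6) = mex{2,1,2} = 0
G(7) = mex{0,2,0} = 1
G(8) = mex{1,0,1} = 2
G(9) = mex{2,1,2} = 0
G(10) = mex{0,2,0} = 1
G_A(10) = 1.
Stack B, S = {2, 3, 5, 7, 8}:
n :  0  1  2  3  4  5  6  7  8  9 10 11 12 13 14 15 16 17 18 19
G :  0  0  1  1  2  2  3  3  4  4  0  0  1  1  2  2  3  3  4  4
G_B(19) = 4.
Combined Grundy value = 1 ⊕ 4 = 5.
A winning move leaves total XOR = 0, i.e. changes one component's Grundy value g to g ⊕ X where X is the current total.
Stack A: need g' = 1⊕5 = 4. Options: 10−1→G=0, 10−2→G=2, 10−4→G=0. Hits: 0.
Stack B: need g' = 4⊕5 = 1. Options: 19−2→G=3, 19−3→G=3, 19−5→G=2, 19−7→G=1, 19−8→G=0. Hits: 1.

1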